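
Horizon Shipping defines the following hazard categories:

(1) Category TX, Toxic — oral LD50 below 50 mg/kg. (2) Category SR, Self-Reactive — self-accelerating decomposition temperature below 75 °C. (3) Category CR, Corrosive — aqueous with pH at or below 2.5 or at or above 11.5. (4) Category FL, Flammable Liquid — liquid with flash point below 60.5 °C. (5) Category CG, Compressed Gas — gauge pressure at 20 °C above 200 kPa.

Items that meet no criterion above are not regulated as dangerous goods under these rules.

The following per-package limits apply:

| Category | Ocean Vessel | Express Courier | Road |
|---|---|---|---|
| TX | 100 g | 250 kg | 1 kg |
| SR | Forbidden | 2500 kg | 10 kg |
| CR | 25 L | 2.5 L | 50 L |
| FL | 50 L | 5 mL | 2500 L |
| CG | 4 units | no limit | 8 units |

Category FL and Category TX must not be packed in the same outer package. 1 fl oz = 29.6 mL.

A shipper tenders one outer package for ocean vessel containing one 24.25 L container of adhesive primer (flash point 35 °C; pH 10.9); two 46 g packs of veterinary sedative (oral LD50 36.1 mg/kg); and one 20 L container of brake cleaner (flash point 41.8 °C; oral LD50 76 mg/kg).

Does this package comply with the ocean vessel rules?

Adhesive primer: flash point 35 °C < 60.5 °C → Category FL (Flammable Liquid).
With oral LD50 36.1 mg/kg (< 50 mg/kg), the veterinary sedative falls in Category TX.
Flash point 41.8 °C meets the Category FL criterion (Flammable Liquid), so the brake cleaner is Category FL.
Total Category FL: 24.25 L + 20 L = 44.25 L.
44.25 L is within the ocean vessel limit of 50 L for Category FL.
Category TX quantity: two 46 g packs = 92 g.
That is within the Category TX ocean vessel limit of 100 g.
Category FL and Category TX may not share an outer package.

No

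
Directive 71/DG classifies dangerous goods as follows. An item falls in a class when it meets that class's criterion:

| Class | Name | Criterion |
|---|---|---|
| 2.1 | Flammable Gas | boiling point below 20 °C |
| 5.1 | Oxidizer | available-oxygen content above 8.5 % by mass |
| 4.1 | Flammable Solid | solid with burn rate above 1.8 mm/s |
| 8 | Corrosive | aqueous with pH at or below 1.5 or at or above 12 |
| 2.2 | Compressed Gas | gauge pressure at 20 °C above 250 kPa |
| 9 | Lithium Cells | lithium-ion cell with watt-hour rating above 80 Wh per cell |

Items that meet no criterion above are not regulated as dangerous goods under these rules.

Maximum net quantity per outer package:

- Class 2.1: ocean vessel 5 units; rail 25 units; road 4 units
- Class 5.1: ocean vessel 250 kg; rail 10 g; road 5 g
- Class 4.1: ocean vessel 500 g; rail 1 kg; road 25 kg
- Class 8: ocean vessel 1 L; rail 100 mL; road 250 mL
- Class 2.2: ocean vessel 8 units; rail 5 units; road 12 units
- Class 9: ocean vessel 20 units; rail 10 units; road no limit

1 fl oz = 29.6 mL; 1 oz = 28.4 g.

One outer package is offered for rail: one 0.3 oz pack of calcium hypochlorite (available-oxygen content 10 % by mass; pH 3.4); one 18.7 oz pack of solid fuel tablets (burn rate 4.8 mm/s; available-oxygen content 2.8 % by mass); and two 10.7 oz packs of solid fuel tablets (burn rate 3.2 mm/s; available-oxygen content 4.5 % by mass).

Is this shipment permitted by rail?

No

The calcium hypochlorite has available-oxygen content 10 % by mass, which is > 8.5 % by mass, so it is Class 5.1 (Oxidizer).
Burn rate 4.8 mm/s meets the Class 4.1 criterion (Flammable Solid), so the solid fuel tablets are Class 4.1.
Burn rate 3.2 mm/s meets the Class 4.1 criterion (Flammable Solid), so the solid fuel tablets are Class 4.1.
Total Class 4.1: (one 18.7 oz pack = 531.08 g) + (two 10.7 oz packs = 607.76 g) = 1138.84 g.
1138.84 g exceeds the rail limit of 1 kg for Class 4.1.
Class 5.1 quantity: one 0.3 oz pack = 8.52 g.
That is within the Class 5.1 rail limit of 10 g.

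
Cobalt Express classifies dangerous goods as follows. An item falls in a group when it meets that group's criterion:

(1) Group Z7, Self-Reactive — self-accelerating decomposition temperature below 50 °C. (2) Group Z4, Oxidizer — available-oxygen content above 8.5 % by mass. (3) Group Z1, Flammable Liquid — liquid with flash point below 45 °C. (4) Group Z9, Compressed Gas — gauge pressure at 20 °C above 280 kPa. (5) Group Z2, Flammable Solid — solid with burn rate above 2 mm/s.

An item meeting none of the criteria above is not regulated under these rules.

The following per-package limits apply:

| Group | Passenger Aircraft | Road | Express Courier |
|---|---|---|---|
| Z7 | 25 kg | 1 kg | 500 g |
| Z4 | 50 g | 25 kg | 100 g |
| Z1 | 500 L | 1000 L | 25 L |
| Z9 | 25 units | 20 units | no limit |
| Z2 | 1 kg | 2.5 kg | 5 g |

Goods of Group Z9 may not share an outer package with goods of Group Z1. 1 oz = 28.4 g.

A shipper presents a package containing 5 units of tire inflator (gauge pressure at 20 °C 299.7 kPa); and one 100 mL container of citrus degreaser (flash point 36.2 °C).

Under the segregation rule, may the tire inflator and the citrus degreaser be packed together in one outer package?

No

Tire inflator: gauge pressure at 20 °C 299.7 kPa > 280 kPa → Group Z9 (Compressed Gas).
The citrus degreaser has flash point 36.2 °C, which is < 45 °C, so it is Group Z1 (Flammable Liquid).
Group Z9 and Group Z1 may not share an outer package.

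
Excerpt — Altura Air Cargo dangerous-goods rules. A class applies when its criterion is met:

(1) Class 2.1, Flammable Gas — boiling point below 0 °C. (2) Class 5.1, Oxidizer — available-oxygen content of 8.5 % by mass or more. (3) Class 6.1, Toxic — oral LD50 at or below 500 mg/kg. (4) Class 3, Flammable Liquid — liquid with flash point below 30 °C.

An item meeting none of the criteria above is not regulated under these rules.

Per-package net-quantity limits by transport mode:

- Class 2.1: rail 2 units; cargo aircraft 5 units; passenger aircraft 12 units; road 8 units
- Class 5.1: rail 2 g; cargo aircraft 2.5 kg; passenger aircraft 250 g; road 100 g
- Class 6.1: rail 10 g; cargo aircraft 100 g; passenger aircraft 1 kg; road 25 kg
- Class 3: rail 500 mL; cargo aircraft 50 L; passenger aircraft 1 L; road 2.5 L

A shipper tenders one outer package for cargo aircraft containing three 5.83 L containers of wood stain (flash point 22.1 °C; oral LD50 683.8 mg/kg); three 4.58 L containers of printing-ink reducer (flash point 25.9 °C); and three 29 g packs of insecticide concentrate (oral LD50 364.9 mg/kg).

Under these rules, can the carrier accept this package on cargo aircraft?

Yes

The wood stain has flash point 22.1 °C, which is < 30 °C, so it is Class 3 (Flammable Liquid).
With flash point 25.9 °C (< 30 °C), the printing-ink reducer falls in Class 3.
The insecticide concentrate has oral LD50 364.9 mg/kg, which is ≤ 500 mg/kg, so it is Class 6.1 (Toxic).
Class 3 net quantity: (three 5.83 L containers = 17.49 L) + (three 4.58 L containers = 13.74 L) = 31.23 L.
31.23 L is within the cargo aircraft limit of 50 L for Class 3.
Class 6.1 quantity: three 29 g packs = 87 g.
87 g ≤ 100 g (cargo aircraft limit, Class 6.1) — within limit.
Every hazard class is within its cargo aircraft limit and no segregation rule is violated.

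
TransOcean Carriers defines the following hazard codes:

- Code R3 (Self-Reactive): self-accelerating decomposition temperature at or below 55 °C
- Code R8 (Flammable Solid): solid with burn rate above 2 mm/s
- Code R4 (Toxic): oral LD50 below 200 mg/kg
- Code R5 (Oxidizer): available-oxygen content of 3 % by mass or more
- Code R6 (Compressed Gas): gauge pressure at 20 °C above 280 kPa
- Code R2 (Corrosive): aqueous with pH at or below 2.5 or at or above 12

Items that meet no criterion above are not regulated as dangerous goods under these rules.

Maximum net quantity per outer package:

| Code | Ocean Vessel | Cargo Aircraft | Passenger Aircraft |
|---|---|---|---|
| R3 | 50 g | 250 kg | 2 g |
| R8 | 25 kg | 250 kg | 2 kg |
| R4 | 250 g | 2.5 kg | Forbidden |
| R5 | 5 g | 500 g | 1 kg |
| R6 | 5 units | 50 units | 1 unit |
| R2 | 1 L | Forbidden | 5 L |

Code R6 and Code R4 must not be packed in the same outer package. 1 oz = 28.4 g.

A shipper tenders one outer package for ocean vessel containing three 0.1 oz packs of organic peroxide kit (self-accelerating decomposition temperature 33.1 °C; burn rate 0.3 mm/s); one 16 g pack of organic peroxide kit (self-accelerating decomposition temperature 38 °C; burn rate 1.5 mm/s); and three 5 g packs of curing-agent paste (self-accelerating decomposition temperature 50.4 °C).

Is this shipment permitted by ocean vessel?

Yes

The organic peroxide kit has self-accelerating decomposition temperature 33.1 °C, which is ≤ 55 °C, so it is Code R3 (Self-Reactive).
Organic peroxide kit: self-accelerating decomposition temperature 38 °C ≤ 55 °C → Code R3 (Self-Reactive).
Curing-agent paste: self-accelerating decomposition temperature 50.4 °C ≤ 55 °C → Code R3 (Self-Reactive).
Code R3 net quantity: (three 0.1 oz packs = 8.52 g) + 16 g + (three 5 g packs = 15 g) = 39.52 g.
That is within the Code R3 ocean vessel limit of 50 g.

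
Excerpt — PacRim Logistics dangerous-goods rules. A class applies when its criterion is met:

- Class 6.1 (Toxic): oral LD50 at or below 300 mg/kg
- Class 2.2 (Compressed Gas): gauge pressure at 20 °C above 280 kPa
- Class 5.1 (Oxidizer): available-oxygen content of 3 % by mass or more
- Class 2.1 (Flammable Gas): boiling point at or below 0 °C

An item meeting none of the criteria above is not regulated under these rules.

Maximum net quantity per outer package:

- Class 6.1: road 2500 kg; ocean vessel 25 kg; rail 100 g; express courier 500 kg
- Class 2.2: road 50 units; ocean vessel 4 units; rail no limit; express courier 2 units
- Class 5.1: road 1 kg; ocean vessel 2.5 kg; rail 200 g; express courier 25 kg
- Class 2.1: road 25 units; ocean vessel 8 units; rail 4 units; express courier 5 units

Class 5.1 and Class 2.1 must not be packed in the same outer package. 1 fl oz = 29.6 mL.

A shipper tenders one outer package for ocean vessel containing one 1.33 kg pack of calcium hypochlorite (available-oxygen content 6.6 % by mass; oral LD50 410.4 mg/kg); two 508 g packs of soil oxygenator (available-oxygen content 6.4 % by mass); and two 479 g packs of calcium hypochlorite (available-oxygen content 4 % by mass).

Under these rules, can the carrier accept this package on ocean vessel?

No

Available-oxygen content 6.6 % by mass meets the Class 5.1 criterion (Oxidizer), so the calcium hypochlorite is Class 5.1.
Soil oxygenator: available-oxygen content 6.4 % by mass ≥ 3 % by mass → Class 5.1 (Oxidizer).
Calcium hypochlorite: available-oxygen content 4 % by mass ≥ 3 % by mass → Class 5.1 (Oxidizer).
Total Class 5.1: 1.33 kg + (two 508 g packs = 1.016 kg) + (two 479 g packs = 958 g) = 3.304 kg.
That exceeds the Class 5.1 ocean vessel limit of 2.5 kg.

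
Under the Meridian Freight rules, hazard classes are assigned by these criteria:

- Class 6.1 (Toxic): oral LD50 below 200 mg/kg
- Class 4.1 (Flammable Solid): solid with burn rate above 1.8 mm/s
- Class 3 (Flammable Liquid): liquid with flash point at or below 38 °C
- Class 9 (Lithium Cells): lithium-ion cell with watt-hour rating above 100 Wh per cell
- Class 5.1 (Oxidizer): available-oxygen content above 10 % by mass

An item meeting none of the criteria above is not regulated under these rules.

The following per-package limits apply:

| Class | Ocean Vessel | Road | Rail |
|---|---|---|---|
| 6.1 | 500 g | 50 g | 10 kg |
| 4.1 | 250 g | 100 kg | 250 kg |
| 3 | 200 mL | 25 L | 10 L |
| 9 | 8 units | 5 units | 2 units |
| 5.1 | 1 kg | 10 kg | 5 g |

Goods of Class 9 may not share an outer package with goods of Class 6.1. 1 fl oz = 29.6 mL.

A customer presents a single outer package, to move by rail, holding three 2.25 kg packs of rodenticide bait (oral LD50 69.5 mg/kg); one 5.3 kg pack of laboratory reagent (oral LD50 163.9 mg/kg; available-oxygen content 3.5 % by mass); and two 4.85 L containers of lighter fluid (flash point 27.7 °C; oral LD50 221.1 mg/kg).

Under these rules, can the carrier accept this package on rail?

No

With oral LD50 69.5 mg/kg (< 200 mg/kg), the rodenticide bait falls in Class 6.1.
The laboratory reagent has oral LD50 163.9 mg/kg, which is < 200 mg/kg, so it is Class 6.1 (Toxic).
Lighter fluid: flash point 27.7 °C ≤ 38 °C → Class 3 (Flammable Liquid).
Total Class 6.1: (three 2.25 kg packs = 6.75 kg) + 5.3 kg = 12.05 kg.
12.05 kg > 10 kg (rail limit, Class 6.1) — over the limit.
Class 3 quantity: two 4.85 L containers = 9.7 L.
9.7 L ≤ 10 L (rail limit, Class 3) — within limit.
The segregation rule (Class 9 with Class 6.1) does not apply to Class 6.1 with Class 3.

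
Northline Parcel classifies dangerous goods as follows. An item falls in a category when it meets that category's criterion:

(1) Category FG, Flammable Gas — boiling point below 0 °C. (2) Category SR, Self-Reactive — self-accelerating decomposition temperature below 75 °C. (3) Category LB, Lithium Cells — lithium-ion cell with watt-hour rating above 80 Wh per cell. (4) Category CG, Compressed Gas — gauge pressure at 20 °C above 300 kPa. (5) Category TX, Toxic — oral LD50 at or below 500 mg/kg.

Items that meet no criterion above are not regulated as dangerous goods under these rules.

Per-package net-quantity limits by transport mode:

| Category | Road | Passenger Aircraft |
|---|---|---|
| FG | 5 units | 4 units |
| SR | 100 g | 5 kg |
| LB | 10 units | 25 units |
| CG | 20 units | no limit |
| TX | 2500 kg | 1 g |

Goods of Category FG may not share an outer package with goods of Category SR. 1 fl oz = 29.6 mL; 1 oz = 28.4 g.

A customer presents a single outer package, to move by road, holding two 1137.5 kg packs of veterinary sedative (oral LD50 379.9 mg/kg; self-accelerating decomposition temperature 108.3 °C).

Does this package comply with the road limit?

Oral LD50 379.9 mg/kg meets the Category TX criterion (Toxic), so the veterinary sedative is Category TX.
Category TX quantity: two 1137.5 kg packs = 2275 kg.
2275 kg is within the road limit of 2500 kg for Category TX.

Yes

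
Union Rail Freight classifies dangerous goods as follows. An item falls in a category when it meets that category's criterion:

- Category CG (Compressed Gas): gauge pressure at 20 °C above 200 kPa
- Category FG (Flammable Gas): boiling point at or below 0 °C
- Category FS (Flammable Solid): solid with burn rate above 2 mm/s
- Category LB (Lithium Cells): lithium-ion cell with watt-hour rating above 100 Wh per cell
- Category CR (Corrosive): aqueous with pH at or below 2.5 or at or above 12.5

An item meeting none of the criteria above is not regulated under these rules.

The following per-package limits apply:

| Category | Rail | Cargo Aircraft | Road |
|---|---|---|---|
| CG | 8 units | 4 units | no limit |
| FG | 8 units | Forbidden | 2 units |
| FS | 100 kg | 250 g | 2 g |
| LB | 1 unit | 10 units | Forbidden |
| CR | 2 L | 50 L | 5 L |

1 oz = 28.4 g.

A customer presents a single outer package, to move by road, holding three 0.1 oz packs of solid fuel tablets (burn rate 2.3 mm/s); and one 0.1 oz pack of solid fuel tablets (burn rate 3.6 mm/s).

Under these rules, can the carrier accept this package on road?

Burn rate 2.3 mm/s meets the Category FS criterion (Flammable Solid), so the solid fuel tablets are Category FS.
The solid fuel tablets have burn rate 3.6 mm/s, which is > 2 mm/s, so they are Category FS (Flammable Solid).
Total Category FS: (three 0.1 oz packs = 8.52 g) + (one 0.1 oz pack = 2.84 g) = 11.36 g.
11.36 g > 2 g (road limit, Category FS) — over the limit.

No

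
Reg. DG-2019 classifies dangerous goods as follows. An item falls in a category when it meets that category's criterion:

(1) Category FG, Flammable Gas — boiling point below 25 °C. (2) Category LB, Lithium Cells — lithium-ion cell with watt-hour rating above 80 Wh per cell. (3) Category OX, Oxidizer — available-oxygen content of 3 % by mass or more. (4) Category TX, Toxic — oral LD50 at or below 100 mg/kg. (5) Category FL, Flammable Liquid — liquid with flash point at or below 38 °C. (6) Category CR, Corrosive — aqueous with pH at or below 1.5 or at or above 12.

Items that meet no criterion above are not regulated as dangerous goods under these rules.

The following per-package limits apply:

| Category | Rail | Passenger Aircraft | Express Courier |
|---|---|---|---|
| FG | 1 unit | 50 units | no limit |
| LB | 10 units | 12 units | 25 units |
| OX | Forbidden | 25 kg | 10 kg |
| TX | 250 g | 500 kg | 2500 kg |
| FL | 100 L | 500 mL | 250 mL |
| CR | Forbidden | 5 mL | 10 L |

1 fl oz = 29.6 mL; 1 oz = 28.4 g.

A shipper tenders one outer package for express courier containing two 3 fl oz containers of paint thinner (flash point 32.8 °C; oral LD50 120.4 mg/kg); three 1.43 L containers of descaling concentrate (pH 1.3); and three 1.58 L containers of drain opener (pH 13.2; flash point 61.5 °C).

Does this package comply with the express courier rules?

Paint thinner: flash point 32.8 °C ≤ 38 °C → Category FL (Flammable Liquid).
pH 1.3 meets the Category CR criterion (Corrosive), so the descaling concentrate is Category CR.
Drain opener: pH 13.2 ≥ 12 → Category CR (Corrosive).
Total Category CR: (three 1.43 L containers = 4.29 L) + (three 1.58 L containers = 4.74 L) = 9.03 L.
9.03 L is within the express courier limit of 10 L for Category CR.
Category FL quantity: two 3 fl oz containers = 177.6 mL.
177.6 mL is within the express courier limit of 250 mL for Category FL.
Every hazard category is within its express courier limit and no segregation rule is violated.

Yes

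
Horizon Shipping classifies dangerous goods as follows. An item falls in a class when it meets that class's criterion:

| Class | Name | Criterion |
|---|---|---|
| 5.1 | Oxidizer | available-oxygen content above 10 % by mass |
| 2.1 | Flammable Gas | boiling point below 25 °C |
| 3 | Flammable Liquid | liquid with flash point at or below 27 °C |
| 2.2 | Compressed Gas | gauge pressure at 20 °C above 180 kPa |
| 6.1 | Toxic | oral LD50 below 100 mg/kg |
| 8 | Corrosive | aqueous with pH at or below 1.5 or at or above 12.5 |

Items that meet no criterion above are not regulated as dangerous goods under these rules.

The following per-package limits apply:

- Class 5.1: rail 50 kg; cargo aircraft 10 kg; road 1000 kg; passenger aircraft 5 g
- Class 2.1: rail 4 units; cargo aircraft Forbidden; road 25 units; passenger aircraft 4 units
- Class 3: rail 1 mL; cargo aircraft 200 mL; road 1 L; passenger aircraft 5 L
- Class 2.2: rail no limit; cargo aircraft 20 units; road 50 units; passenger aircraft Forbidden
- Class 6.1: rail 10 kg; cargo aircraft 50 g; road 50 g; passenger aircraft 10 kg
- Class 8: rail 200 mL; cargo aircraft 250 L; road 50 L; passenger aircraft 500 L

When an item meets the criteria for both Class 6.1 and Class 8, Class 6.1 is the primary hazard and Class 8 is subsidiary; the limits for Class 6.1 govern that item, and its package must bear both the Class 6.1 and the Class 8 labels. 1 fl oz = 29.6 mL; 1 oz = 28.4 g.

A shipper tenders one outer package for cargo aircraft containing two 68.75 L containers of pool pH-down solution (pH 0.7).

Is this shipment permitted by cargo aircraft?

Yes

Pool pH-down solution: pH 0.7 ≤ 1.5 → Class 8 (Corrosive).
Class 8 quantity: two 68.75 L containers = 137.5 L.
137.5 L is within the cargo aircraft limit of 250 L for Class 8.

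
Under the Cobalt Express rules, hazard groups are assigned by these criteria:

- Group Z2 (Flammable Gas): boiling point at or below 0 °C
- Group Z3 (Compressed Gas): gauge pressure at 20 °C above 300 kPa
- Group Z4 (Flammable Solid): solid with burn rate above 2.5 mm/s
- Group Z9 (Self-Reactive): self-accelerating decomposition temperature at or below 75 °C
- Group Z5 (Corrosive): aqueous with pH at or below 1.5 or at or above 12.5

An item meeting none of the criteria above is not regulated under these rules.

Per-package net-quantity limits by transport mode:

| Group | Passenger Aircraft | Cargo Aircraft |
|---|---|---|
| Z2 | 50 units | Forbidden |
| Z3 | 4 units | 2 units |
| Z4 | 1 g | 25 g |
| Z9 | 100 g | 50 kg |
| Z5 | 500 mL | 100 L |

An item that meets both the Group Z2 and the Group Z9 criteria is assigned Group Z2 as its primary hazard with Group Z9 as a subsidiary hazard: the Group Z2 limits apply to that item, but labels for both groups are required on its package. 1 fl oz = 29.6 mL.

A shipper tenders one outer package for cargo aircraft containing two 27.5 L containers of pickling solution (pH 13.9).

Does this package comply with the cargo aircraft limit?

With pH 13.9 (≥ 12.5), the pickling solution falls in Group Z5.
Group Z5 quantity: two 27.5 L containers = 55 L.
55 L is within the cargo aircraft limit of 100 L for Group Z5.

Yes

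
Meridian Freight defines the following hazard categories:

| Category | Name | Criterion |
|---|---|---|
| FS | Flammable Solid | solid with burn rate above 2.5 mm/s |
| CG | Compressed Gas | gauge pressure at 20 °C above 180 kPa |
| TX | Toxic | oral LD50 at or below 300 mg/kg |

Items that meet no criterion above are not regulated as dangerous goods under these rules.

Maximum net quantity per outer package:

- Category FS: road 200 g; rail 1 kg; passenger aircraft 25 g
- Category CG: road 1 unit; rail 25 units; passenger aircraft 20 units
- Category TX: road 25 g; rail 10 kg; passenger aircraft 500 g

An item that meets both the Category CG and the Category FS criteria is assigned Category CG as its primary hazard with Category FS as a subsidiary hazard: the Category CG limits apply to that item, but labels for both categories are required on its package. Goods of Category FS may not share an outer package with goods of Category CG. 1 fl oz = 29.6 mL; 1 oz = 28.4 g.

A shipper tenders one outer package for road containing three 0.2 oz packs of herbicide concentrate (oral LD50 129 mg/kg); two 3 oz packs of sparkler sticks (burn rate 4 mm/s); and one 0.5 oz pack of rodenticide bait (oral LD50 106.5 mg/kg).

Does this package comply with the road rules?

Oral LD50 129 mg/kg meets the Category TX criterion (Toxic), so the herbicide concentrate is Category TX.
Burn rate 4 mm/s meets the Category FS criterion (Flammable Solid), so the sparkler sticks are Category FS.
Oral LD50 106.5 mg/kg meets the Category TX criterion (Toxic), so the rodenticide bait is Category TX.
Category FS quantity: two 3 oz packs = 170.4 g.
170.4 g is within the road limit of 200 g for Category FS.
Total Category TX: (three 0.2 oz packs = 17.04 g) + (one 0.5 oz pack = 14.2 g) = 31.24 g.
31.24 g exceeds the road limit of 25 g for Category TX.
The segregation rule (Category FS with Category CG) does not apply to Category FS with Category TX.

No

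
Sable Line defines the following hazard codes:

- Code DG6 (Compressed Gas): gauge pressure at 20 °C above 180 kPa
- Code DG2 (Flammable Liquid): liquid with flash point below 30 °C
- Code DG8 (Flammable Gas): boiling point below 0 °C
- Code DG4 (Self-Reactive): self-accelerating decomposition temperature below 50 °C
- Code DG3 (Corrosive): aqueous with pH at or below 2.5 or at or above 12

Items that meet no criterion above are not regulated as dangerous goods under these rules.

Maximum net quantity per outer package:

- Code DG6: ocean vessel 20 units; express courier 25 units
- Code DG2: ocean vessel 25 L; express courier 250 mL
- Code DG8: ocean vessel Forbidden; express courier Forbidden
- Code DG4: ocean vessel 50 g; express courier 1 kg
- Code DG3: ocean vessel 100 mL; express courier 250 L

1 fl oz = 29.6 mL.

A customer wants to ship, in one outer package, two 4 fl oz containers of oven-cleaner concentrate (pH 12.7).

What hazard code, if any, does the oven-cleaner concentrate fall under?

Code DG3

Oven-cleaner concentrate: pH 12.7 ≥ 12 → Code DG3 (Corrosive).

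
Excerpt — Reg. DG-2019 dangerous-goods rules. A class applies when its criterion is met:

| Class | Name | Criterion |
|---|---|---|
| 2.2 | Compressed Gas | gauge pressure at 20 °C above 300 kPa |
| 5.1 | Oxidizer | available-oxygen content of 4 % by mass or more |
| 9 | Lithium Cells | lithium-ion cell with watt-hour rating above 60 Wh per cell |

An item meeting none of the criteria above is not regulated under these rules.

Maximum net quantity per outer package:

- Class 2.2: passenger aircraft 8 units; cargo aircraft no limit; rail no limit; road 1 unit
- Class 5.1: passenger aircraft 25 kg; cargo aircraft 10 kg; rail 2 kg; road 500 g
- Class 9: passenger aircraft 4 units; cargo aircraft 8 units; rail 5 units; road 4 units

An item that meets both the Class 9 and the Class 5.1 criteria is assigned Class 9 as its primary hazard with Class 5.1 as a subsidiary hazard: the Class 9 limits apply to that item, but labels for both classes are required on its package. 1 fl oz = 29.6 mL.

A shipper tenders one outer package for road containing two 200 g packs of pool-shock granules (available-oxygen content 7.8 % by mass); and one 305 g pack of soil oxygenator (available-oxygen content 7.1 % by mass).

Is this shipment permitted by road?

With available-oxygen content 7.8 % by mass (≥ 4 % by mass), the pool-shock granules fall in Class 5.1.
Available-oxygen content 7.1 % by mass meets the Class 5.1 criterion (Oxidizer), so the soil oxygenator is Class 5.1.
Total Class 5.1: (two 200 g packs = 400 g) + 305 g = 705 g.
705 g > 500 g (road limit, Class 5.1) — over the limit.

No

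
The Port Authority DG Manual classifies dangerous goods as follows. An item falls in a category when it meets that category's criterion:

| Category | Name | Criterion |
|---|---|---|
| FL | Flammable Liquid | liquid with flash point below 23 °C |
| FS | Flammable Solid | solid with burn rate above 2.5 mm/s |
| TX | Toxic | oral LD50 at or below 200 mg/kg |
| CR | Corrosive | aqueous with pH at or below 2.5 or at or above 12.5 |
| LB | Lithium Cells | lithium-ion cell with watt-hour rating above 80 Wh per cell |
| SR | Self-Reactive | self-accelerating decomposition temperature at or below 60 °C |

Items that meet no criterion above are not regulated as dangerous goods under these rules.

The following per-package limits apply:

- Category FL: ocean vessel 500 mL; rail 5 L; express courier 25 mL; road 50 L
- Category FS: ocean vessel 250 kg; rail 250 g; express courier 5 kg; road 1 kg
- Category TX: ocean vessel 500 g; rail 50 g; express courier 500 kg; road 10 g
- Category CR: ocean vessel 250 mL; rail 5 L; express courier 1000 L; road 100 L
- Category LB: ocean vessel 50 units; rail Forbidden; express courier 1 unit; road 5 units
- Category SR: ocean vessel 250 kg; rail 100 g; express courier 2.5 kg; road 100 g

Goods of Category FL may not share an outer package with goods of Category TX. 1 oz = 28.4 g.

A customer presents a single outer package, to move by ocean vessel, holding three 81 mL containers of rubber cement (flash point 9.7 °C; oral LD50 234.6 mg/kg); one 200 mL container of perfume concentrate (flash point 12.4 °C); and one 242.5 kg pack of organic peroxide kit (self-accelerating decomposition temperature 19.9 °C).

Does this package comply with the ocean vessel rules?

The rubber cement has flash point 9.7 °C, which is < 23 °C, so it is Category FL (Flammable Liquid).
With flash point 12.4 °C (< 23 °C), the perfume concentrate falls in Category FL.
Self-accelerating decomposition temperature 19.9 °C meets the Category SR criterion (Self-Reactive), so the organic peroxide kit is Category SR.
Category FL net quantity: (three 81 mL containers = 243 mL) + 200 mL = 443 mL.
443 mL ≤ 500 mL (ocean vessel limit, Category FL) — within limit.
Category SR quantity: 242.5 kg.
242.5 kg is within the ocean vessel limit of 250 kg for Category SR.
The segregation rule (Category FL with Category TX) does not apply to Category FL with Category SR.
Every hazard category is within its ocean vessel limit and no segregation rule is violated.

Yes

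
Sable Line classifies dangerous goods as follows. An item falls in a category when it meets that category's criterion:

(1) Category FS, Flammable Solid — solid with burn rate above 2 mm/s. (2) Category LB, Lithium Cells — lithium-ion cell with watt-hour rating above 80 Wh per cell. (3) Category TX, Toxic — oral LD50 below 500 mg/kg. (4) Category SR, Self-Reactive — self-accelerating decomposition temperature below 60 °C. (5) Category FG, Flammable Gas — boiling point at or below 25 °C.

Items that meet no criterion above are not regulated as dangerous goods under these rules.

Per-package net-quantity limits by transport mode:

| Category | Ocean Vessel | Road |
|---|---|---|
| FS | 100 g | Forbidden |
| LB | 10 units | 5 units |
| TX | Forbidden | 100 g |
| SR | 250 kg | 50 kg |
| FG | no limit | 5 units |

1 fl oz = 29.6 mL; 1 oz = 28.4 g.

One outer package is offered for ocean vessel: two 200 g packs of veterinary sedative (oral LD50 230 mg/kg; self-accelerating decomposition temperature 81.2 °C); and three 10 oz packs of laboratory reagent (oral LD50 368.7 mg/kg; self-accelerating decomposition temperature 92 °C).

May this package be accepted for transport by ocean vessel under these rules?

No

The veterinary sedative has oral LD50 230 mg/kg, which is < 500 mg/kg, so it is Category TX (Toxic).
The laboratory reagent has oral LD50 368.7 mg/kg, which is < 500 mg/kg, so it is Category TX (Toxic).
Total Category TX: (two 200 g packs = 400 g) + (three 10 oz packs = 852 g) = 1.252 kg.
By ocean vessel, Category TX is Forbidden regardless of quantity.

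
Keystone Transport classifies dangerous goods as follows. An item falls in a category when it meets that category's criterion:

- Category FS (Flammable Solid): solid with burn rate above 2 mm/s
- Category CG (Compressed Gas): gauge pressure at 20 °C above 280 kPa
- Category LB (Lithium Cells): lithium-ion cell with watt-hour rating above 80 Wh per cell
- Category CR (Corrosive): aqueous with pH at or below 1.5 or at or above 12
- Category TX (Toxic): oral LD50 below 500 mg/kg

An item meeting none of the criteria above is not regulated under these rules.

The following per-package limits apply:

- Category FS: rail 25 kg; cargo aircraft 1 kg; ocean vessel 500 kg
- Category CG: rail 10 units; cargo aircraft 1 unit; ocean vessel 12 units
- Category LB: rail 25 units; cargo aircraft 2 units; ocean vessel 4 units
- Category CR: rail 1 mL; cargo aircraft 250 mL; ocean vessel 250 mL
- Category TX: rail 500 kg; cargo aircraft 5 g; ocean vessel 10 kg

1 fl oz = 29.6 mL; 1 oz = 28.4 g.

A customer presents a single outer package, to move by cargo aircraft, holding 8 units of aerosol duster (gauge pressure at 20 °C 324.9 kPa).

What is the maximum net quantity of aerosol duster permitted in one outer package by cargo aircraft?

Gauge pressure at 20 °C 324.9 kPa meets the Category CG criterion (Compressed Gas), so the aerosol duster is Category CG.
The cargo aircraft limit for Category CG is 1 unit.

1 unit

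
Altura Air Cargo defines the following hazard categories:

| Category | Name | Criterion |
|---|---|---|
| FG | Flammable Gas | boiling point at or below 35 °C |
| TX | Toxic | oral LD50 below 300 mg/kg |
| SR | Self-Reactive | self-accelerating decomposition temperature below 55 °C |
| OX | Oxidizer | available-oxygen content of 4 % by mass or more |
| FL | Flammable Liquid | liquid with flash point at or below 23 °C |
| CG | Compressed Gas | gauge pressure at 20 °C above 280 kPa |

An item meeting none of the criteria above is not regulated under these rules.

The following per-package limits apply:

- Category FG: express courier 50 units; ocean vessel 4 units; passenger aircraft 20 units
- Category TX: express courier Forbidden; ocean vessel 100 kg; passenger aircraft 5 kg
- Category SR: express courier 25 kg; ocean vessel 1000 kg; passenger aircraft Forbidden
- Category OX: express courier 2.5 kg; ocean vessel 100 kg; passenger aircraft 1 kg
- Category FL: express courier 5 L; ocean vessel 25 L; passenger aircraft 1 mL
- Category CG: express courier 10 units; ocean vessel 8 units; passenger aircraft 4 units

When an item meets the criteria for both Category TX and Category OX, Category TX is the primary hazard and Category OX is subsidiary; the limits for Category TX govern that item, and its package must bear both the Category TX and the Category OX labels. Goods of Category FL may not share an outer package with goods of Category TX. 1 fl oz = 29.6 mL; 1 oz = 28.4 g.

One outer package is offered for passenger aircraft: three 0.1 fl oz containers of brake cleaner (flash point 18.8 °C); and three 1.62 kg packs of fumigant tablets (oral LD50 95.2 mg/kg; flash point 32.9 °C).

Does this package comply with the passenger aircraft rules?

With flash point 18.8 °C (≤ 23 °C), the brake cleaner falls in Category FL.
Oral LD50 95.2 mg/kg meets the Category TX criterion (Toxic), so the fumigant tablets are Category TX.
Category FL quantity: three 0.1 fl oz containers = 8.88 mL.
8.88 mL > 1 mL (passenger aircraft limit, Category FL) — over the limit.
Category TX quantity: three 1.62 kg packs = 4.86 kg.
4.86 kg ≤ 5 kg (passenger aircraft limit, Category TX) — within limit.
Category FL and Category TX may not share an outer package.

No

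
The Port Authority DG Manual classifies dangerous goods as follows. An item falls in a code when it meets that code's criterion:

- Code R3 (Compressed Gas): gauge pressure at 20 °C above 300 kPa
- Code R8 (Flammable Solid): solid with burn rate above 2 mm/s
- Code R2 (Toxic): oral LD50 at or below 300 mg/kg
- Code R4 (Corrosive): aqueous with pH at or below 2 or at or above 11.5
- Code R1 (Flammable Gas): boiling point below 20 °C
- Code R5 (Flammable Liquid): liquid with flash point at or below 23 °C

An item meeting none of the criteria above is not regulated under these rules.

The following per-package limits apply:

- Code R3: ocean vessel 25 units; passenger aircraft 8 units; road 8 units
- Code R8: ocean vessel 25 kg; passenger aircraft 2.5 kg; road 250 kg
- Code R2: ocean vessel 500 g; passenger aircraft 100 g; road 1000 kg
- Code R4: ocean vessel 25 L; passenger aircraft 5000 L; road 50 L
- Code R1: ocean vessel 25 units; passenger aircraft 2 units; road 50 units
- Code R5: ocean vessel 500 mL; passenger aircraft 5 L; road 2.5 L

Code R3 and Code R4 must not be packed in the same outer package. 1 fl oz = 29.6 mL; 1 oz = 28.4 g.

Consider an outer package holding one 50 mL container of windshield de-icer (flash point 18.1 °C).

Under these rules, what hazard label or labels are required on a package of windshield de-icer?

Flash point 18.1 °C meets the Code R5 criterion (Flammable Liquid), so the windshield de-icer is Code R5.
Only the Code R5 label is required.

Code R5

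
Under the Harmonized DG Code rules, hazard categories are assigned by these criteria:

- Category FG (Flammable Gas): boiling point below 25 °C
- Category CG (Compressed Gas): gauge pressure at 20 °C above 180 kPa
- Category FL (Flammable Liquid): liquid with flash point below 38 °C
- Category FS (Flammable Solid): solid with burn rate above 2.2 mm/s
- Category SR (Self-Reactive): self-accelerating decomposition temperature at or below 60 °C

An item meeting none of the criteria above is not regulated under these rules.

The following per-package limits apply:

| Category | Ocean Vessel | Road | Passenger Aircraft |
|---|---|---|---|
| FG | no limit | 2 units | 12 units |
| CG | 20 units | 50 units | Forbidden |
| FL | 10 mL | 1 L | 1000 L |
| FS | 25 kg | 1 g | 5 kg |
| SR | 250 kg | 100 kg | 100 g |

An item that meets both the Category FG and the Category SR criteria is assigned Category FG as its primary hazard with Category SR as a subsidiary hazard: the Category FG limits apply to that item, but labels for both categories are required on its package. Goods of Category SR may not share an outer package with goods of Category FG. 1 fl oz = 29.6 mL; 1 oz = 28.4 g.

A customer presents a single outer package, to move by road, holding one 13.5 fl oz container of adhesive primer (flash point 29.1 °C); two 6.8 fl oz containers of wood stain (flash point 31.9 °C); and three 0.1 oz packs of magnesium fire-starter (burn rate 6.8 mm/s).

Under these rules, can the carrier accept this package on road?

The adhesive primer has flash point 29.1 °C, which is < 38 °C, so it is Category FL (Flammable Liquid).
Wood stain: flash point 31.9 °C < 38 °C → Category FL (Flammable Liquid).
With burn rate 6.8 mm/s (> 2.2 mm/s), the magnesium fire-starter falls in Category FS.
Category FS quantity: three 0.1 oz packs = 8.52 g.
8.52 g > 1 g (road limit, Category FS) — over the limit.
Total Category FL: (one 13.5 fl oz container = 399.6 mL) + (two 6.8 fl oz containers = 402.56 mL) = 802.16 mL.
802.16 mL ≤ 1 L (road limit, Category FL) — within limit.
The segregation rule (Category SR with Category FG) does not apply to Category FS with Category FL.

No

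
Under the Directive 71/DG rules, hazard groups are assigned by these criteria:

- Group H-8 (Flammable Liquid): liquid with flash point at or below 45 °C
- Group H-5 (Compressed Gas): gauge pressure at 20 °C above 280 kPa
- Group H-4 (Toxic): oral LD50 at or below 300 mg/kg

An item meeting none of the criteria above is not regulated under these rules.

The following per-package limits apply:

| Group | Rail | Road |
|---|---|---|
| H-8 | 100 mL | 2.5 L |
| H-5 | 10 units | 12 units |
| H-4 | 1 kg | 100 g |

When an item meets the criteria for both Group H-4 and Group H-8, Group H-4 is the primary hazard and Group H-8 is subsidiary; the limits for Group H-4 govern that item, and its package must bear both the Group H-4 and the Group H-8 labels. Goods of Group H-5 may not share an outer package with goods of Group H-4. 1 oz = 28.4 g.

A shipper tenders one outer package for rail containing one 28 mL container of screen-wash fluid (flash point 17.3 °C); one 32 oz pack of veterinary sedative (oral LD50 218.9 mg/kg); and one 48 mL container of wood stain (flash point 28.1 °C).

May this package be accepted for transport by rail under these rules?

Yes

Flash point 17.3 °C meets the Group H-8 criterion (Flammable Liquid), so the screen-wash fluid is Group H-8.
Veterinary sedative: oral LD50 218.9 mg/kg ≤ 300 mg/kg → Group H-4 (Toxic).
With flash point 28.1 °C (≤ 45 °C), the wood stain falls in Group H-8.
Group H-8 net quantity: 28 mL + 48 mL = 76 mL.
That is within the Group H-8 rail limit of 100 mL.
Group H-4 quantity: one 32 oz pack = 908.8 g.
908.8 g ≤ 1 kg (rail limit, Group H-4) — within limit.
The segregation rule (Group H-5 with Group H-4) does not apply to Group H-8 with Group H-4.
Every hazard group is within its rail limit and no segregation rule is violated.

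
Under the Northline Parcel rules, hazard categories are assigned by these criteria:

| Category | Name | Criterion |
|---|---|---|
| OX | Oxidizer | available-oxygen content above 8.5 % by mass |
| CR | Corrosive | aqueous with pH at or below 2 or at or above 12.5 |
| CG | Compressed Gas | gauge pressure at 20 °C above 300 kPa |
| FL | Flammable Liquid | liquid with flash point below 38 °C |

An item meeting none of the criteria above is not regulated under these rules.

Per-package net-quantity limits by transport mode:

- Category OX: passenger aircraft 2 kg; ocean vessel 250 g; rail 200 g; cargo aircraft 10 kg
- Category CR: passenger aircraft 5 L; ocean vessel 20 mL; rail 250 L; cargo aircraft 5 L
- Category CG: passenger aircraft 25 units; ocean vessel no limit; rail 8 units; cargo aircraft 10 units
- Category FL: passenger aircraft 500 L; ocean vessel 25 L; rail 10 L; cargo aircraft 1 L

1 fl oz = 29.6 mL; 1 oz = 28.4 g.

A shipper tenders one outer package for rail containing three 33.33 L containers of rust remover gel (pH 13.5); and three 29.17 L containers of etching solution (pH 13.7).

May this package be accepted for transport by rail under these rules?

Yes

pH 13.5 meets the Category CR criterion (Corrosive), so the rust remover gel is Category CR.
The etching solution has pH 13.7, which is ≥ 12.5, so it is Category CR (Corrosive).
Category CR net quantity: (three 33.33 L containers = 99.99 L) + (three 29.17 L containers = 87.51 L) = 187.5 L.
187.5 L ≤ 250 L (rail limit, Category CR) — within limit.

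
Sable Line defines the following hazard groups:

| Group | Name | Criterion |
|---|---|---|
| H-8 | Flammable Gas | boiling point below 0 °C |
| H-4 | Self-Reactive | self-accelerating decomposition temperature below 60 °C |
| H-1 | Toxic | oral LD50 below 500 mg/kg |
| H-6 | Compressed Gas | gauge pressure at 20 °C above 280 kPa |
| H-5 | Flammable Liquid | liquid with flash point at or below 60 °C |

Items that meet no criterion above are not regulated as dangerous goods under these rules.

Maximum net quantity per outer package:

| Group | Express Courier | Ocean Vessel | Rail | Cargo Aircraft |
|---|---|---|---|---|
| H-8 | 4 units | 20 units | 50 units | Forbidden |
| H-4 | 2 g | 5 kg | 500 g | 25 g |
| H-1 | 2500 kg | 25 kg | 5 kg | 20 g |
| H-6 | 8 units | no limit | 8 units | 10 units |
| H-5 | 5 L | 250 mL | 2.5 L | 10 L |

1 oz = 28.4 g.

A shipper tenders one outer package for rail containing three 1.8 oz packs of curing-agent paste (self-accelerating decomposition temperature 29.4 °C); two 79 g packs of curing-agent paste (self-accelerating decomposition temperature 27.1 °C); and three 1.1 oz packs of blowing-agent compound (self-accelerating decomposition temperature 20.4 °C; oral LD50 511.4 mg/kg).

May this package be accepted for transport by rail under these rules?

The curing-agent paste has self-accelerating decomposition temperature 29.4 °C, which is < 60 °C, so it is Group H-4 (Self-Reactive).
Self-accelerating decomposition temperature 27.1 °C meets the Group H-4 criterion (Self-Reactive), so the curing-agent paste is Group H-4.
Blowing-agent compound: self-accelerating decomposition temperature 20.4 °C < 60 °C → Group H-4 (Self-Reactive).
Total Group H-4: (three 1.8 oz packs = 153.36 g) + (two 79 g packs = 158 g) + (three 1.1 oz packs = 93.72 g) = 405.08 g.
405.08 g is within the rail limit of 500 g for Group H-4.

Yes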